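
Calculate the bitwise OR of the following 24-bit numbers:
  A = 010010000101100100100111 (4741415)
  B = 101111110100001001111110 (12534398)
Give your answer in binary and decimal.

Apply | to each column (1 where either bit is 1):
  010010000101100100100111
| 101111110100001001111110
--------------------------
  111111110101101101111111

Answer: 111111110101101101111111 (16735103)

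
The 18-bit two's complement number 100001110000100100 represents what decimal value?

MSB is 1, so the value is negative. Find the magnitude:
1. Invert bits:  011110001111011011
2. Add 1:        011110001111011100  = 123868
3. Apply sign:   -123868

Answer: -123868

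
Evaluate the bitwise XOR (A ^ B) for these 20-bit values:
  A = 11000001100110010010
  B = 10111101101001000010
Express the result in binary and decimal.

Apply ^ to each column (1 where bits differ):
  11000001100110010010
^ 10111101101001000010
----------------------
  01111100001111010000

Answer: 01111100001111010000 (508880)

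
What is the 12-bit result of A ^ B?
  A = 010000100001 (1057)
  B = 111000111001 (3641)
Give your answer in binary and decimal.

Apply ^ to each column (1 where bits differ):
  010000100001
^ 111000111001
--------------
  101000011000

Answer: 101000011000 (2584)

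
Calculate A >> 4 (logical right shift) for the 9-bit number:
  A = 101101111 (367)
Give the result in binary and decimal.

Logical shift right by 4: drop the bottom 4 bit(s), prepend 4 zero(s) on the left.
  101101111  ->  keep [10110], discard [1111], prepend 0000
= 000010110

Answer: 000010110 (22)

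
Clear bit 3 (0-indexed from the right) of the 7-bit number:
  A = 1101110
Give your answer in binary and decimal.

Mask = ~(1 << 3) = 1110111
Bit 3 of A is 1, so AND-ing with the mask clears it to 0.
  1101110
& 1110111
---------
  1100110

Answer: 1100110 (102)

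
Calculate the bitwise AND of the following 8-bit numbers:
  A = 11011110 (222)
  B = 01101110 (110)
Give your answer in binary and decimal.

Apply & to each column (1 only where both bits are 1):
  11011110
& 01101110
----------
  01001110

Answer: 01001110 (78)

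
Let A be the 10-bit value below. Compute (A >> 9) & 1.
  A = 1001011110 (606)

Bit 9 is the 10th from the right.
  1001011110
  ^
That bit is 1.

Answer: 1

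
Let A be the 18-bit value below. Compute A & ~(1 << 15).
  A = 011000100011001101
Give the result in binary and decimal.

Mask = ~(1 << 15) = 110111111111111111
Bit 15 of A is 1, so AND-ing with the mask clears it to 0.
  011000100011001101
& 110111111111111111
--------------------
  010000100011001101

Answer: 010000100011001101 (67789)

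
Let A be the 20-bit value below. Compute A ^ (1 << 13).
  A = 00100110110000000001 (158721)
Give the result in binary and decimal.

Mask = 1 << 13 = 00000010000000000000
Bit 13 of A is 1; XOR with the mask flips it to 0.
  00100110110000000001
^ 00000010000000000000
----------------------
  00100100110000000001

Answer: 00100100110000000001 (150529)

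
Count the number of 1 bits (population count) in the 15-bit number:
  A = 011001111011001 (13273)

011001111011001
1-bits at positions (from bit 0 = LSB): 0, 3, 4, 6, 7, 8, 9, 12, 13
Count = 9

Answer: 9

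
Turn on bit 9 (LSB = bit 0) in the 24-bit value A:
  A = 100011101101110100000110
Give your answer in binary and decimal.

Mask = 1 << 9 = 000000000000001000000000
Bit 9 of A is 0, so OR-ing with the mask flips it to 1.
  100011101101110100000110
| 000000000000001000000000
--------------------------
  100011101101111100000110

Answer: 100011101101111100000110 (9363206)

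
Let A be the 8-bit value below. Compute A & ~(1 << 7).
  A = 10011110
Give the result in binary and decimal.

Mask = ~(1 << 7) = 01111111
Bit 7 of A is 1, so AND-ing with the mask clears it to 0.
  10011110
& 01111111
----------
  00011110

Answer: 00011110 (30)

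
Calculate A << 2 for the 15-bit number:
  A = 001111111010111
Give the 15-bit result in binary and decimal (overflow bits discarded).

Shift left by 2: drop the top 2 bit(s), append 2 zero(s) on the right.
  001111111010111  ->  discard [00], keep [1111111010111], append 00
= 111111101011100

Answer: 111111101011100 (32604)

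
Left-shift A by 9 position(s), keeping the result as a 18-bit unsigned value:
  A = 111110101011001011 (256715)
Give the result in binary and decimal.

Shift left by 9: drop the top 9 bit(s), append 9 zero(s) on the right.
  111110101011001011  ->  discard [111110101], keep [011001011], append 000000000
= 011001011000000000

Answer: 011001011000000000 (103936)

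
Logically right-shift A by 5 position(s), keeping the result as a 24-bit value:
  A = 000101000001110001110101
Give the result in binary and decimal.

Logical shift right by 5: drop the bottom 5 bit(s), prepend 5 zero(s) on the left.
  000101000001110001110101  ->  keep [0001010000011100011], discard [10101], prepend 00000
= 000000001010000011100011

Answer: 000000001010000011100011 (41187)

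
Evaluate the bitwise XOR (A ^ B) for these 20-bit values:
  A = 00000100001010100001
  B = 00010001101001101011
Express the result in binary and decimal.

Apply ^ to each column (1 where bits differ):
  00000100001010100001
^ 00010001101001101011
----------------------
  00010101100011001010

Answer: 00010101100011001010 (88266)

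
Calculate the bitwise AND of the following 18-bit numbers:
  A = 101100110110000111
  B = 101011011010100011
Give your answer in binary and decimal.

Apply & to each column (1 only where both bits are 1):
  101100110110000111
& 101011011010100011
--------------------
  101000010010000011

Answer: 101000010010000011 (164995)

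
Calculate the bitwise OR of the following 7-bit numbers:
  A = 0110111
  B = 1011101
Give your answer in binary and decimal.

Apply | to each column (1 where either bit is 1):
  0110111
| 1011101
---------
  1111111

Answer: 1111111 (127)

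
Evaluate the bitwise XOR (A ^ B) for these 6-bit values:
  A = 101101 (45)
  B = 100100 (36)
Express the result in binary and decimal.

Apply ^ to each column (1 where bits differ):
  101101
^ 100100
--------
  001001

Answer: 001001 (9)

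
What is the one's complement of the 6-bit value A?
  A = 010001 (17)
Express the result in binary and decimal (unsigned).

Flip each bit (0->1, 1->0):
  010001
  101110

Answer: 101110 (46)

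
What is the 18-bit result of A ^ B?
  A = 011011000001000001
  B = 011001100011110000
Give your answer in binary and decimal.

Apply ^ to each column (1 where bits differ):
  011011000001000001
^ 011001100011110000
--------------------
  000010100010110001

Answer: 000010100010110001 (10417)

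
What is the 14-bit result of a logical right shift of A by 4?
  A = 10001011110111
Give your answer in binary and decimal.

Logical shift right by 4: drop the bottom 4 bit(s), prepend 4 zero(s) on the left.
  10001011110111  ->  keep [1000101111], discard [0111], prepend 0000
= 00001000101111

Answer: 00001000101111 (559)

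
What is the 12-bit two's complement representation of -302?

1. Binary of +302:  000100101110
2. Invert bits:     111011010001
3. Add 1:           111011010010

Answer: 111011010010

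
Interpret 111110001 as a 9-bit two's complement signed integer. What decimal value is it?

MSB is 1, so the value is negative. Find the magnitude:
1. Invert bits:  000001110
2. Add 1:        000001111  = 15
3. Apply sign:   -15

Answer: -15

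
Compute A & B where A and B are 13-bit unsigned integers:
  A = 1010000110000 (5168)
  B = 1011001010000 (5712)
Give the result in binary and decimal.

Apply & to each column (1 only where both bits are 1):
  1010000110000
& 1011001010000
---------------
  1010000010000

Answer: 1010000010000 (5136)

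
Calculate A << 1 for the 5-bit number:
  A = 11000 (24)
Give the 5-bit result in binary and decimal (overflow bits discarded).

Shift left by 1: drop the top 1 bit(s), append 1 zero(s) on the right.
  11000  ->  discard [1], keep [1000], append 0
= 10000

Answer: 10000 (16)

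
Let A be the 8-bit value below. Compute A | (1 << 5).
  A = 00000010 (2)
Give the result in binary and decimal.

Mask = 1 << 5 = 00100000
Bit 5 of A is 0, so OR-ing with the mask flips it to 1.
  00000010
| 00100000
----------
  00100010

Answer: 00100010 (34)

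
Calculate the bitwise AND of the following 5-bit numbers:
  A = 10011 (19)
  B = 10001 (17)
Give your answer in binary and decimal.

Apply & to each column (1 only where both bits are 1):
  10011
& 10001
-------
  10001

Answer: 10001 (17)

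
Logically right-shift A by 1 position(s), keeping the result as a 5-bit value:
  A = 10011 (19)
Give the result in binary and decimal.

Logical shift right by 1: drop the bottom 1 bit(s), prepend 1 zero(s) on the left.
  10011  ->  keep [1001], discard [1], prepend 0
= 01001

Answer: 01001 (9)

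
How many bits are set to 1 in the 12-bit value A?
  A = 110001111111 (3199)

110001111111
1-bits at positions (from bit 0 = LSB): 0, 1, 2, 3, 4, 5, 6, 10, 11
Count = 9

Answer: 9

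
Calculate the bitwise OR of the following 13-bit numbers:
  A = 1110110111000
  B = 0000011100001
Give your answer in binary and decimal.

Apply | to each column (1 where either bit is 1):
  1110110111000
| 0000011100001
---------------
  1110111111001

Answer: 1110111111001 (7673)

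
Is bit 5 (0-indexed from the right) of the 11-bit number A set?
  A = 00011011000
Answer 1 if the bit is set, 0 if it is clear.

Bit 5 is the 6th from the right.
  00011011000
       ^
That bit is 0.

Answer: 0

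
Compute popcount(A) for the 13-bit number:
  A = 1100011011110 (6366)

1100011011110
1-bits at positions (from bit 0 = LSB): 1, 2, 3, 4, 6, 7, 11, 12
Count = 8

Answer: 8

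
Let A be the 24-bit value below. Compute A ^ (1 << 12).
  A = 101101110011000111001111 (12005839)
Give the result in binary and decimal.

Mask = 1 << 12 = 000000000001000000000000
Bit 12 of A is 1; XOR with the mask flips it to 0.
  101101110011000111001111
^ 000000000001000000000000
--------------------------
  101101110010000111001111

Answer: 101101110010000111001111 (12001743)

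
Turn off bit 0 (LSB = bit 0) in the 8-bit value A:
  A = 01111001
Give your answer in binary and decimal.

Mask = ~(1 << 0) = 11111110
Bit 0 of A is 1, so AND-ing with the mask clears it to 0.
  01111001
& 11111110
----------
  01111000

Answer: 01111000 (120)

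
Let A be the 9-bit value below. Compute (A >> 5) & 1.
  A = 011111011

Bit 5 is the 6th from the right.
  011111011
     ^
That bit is 1.

Answer: 1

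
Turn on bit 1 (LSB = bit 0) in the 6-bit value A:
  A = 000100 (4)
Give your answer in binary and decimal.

Mask = 1 << 1 = 000010
Bit 1 of A is 0, so OR-ing with the mask flips it to 1.
  000100
| 000010
--------
  000110

Answer: 000110 (6)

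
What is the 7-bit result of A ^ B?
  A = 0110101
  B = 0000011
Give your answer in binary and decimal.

Apply ^ to each column (1 where bits differ):
  0110101
^ 0000011
---------
  0110110

Answer: 0110110 (54)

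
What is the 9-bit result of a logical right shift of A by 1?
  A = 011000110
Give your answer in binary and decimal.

Logical shift right by 1: drop the bottom 1 bit(s), prepend 1 zero(s) on the left.
  011000110  ->  keep [01100011], discard [0], prepend 0
= 001100011

Answer: 001100011 (99)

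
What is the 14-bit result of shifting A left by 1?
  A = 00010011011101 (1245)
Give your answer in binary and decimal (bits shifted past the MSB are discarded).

Shift left by 1: drop the top 1 bit(s), append 1 zero(s) on the right.
  00010011011101  ->  discard [0], keep [0010011011101], append 0
= 00100110111010

Answer: 00100110111010 (2490)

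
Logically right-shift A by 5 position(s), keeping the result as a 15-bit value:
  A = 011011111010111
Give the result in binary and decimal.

Logical shift right by 5: drop the bottom 5 bit(s), prepend 5 zero(s) on the left.
  011011111010111  ->  keep [0110111110], discard [10111], prepend 00000
= 000000110111110

Answer: 000000110111110 (446)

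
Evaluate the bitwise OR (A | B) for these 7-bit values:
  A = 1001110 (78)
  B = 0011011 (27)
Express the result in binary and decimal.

Apply | to each column (1 where either bit is 1):
  1001110
| 0011011
---------
  1011111

Answer: 1011111 (95)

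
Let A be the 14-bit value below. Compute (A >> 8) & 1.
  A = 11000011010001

Bit 8 is the 9th from the right.
  11000011010001
       ^
That bit is 0.

Answer: 0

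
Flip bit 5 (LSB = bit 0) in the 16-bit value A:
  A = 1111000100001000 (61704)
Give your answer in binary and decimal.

Mask = 1 << 5 = 0000000000100000
Bit 5 of A is 0; XOR with the mask flips it to 1.
  1111000100001000
^ 0000000000100000
------------------
  1111000100101000

Answer: 1111000100101000 (61736)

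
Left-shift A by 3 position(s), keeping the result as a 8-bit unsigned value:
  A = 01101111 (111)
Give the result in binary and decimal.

Shift left by 3: drop the top 3 bit(s), append 3 zero(s) on the right.
  01101111  ->  discard [011], keep [01111], append 000
= 01111000

Answer: 01111000 (120)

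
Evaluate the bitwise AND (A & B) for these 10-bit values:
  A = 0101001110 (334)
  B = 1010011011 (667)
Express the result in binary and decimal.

Apply & to each column (1 only where both bits are 1):
  0101001110
& 1010011011
------------
  0000001010

Answer: 0000001010 (10)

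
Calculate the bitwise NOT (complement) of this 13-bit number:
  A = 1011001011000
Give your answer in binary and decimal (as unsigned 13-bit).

Flip each bit (0->1, 1->0):
  1011001011000
  0100110100111

Answer: 0100110100111 (2471)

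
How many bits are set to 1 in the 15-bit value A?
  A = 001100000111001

001100000111001
1-bits at positions (from bit 0 = LSB): 0, 3, 4, 5, 11, 12
Count = 6

Answer: 6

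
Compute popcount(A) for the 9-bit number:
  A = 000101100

000101100
1-bits at positions (from bit 0 = LSB): 2, 3, 5
Count = 3

Answer: 3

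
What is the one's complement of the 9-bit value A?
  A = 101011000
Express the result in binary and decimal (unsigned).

Flip each bit (0->1, 1->0):
  101011000
  010100111

Answer: 010100111 (167)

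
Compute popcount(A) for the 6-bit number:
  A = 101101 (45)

101101
1-bits at positions (from bit 0 = LSB): 0, 2, 3, 5
Count = 4

Answer: 4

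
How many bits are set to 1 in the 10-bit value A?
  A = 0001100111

0001100111
1-bits at positions (from bit 0 = LSB): 0, 1, 2, 5, 6
Count = 5

Answer: 5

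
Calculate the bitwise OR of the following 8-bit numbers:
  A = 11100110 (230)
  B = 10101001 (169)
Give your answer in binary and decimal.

Apply | to each column (1 where either bit is 1):
  11100110
| 10101001
----------
  11101111

Answer: 11101111 (239)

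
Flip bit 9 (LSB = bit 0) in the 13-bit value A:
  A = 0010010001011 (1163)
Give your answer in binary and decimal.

Mask = 1 << 9 = 0001000000000
Bit 9 of A is 0; XOR with the mask flips it to 1.
  0010010001011
^ 0001000000000
---------------
  0011010001011

Answer: 0011010001011 (1675)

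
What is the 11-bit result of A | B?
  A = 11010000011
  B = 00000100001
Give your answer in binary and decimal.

Apply | to each column (1 where either bit is 1):
  11010000011
| 00000100001
-------------
  11010100011

Answer: 11010100011 (1699)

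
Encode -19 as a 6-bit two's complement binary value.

1. Binary of +19:  010011
2. Invert bits:     101100
3. Add 1:           101101

Answer: 101101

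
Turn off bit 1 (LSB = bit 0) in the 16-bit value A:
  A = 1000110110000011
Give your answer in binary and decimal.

Mask = ~(1 << 1) = 1111111111111101
Bit 1 of A is 1, so AND-ing with the mask clears it to 0.
  1000110110000011
& 1111111111111101
------------------
  1000110110000001

Answer: 1000110110000001 (36225)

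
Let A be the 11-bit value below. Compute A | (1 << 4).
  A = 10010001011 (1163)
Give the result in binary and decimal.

Mask = 1 << 4 = 00000010000
Bit 4 of A is 0, so OR-ing with the mask flips it to 1.
  10010001011
| 00000010000
-------------
  10010011011

Answer: 10010011011 (1179)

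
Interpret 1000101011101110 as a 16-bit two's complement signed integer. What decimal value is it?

MSB is 1, so the value is negative. Find the magnitude:
1. Invert bits:  0111010100010001
2. Add 1:        0111010100010010  = 29970
3. Apply sign:   -29970

Answer: -29970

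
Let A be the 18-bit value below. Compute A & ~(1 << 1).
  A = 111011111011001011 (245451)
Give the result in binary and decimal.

Mask = ~(1 << 1) = 111111111111111101
Bit 1 of A is 1, so AND-ing with the mask clears it to 0.
  111011111011001011
& 111111111111111101
--------------------
  111011111011001001

Answer: 111011111011001001 (245449)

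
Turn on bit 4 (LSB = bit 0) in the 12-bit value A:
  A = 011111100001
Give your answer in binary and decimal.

Mask = 1 << 4 = 000000010000
Bit 4 of A is 0, so OR-ing with the mask flips it to 1.
  011111100001
| 000000010000
--------------
  011111110001

Answer: 011111110001 (2033)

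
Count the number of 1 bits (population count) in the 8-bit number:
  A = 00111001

00111001
1-bits at positions (from bit 0 = LSB): 0, 3, 4, 5
Count = 4

Answer: 4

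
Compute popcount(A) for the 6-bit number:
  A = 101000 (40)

101000
1-bits at positions (from bit 0 = LSB): 3, 5
Count = 2

Answer: 2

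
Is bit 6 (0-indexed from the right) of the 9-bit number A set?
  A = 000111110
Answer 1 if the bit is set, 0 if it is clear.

Bit 6 is the 7th from the right.
  000111110
    ^
That bit is 0.

Answer: 0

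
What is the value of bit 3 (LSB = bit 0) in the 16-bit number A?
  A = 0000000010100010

Bit 3 is the 4th from the right.
  0000000010100010
              ^
That bit is 0.

Answer: 0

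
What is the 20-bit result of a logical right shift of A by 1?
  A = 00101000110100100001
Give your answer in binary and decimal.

Logical shift right by 1: drop the bottom 1 bit(s), prepend 1 zero(s) on the left.
  00101000110100100001  ->  keep [0010100011010010000], discard [1], prepend 0
= 00010100011010010000

Answer: 00010100011010010000 (83600)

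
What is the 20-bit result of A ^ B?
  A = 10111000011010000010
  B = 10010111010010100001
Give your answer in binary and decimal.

Apply ^ to each column (1 where bits differ):
  10111000011010000010
^ 10010111010010100001
----------------------
  00101111001000100011

Answer: 00101111001000100011 (193059)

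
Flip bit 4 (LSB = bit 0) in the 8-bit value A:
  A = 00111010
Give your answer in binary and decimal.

Mask = 1 << 4 = 00010000
Bit 4 of A is 1; XOR with the mask flips it to 0.
  00111010
^ 00010000
----------
  00101010

Answer: 00101010 (42)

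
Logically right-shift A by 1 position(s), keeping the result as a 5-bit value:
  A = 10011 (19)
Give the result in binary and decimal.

Logical shift right by 1: drop the bottom 1 bit(s), prepend 1 zero(s) on the left.
  10011  ->  keep [1001], discard [1], prepend 0
= 01001

Answer: 01001 (9)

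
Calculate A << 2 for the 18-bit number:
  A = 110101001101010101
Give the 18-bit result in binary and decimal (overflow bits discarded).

Shift left by 2: drop the top 2 bit(s), append 2 zero(s) on the right.
  110101001101010101  ->  discard [11], keep [0101001101010101], append 00
= 010100110101010100

Answer: 010100110101010100 (85332)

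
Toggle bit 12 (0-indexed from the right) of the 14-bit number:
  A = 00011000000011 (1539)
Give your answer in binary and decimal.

Mask = 1 << 12 = 01000000000000
Bit 12 of A is 0; XOR with the mask flips it to 1.
  00011000000011
^ 01000000000000
----------------
  01011000000011

Answer: 01011000000011 (5635)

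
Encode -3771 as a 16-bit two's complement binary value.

1. Binary of +3771:  0000111010111011
2. Invert bits:     1111000101000100
3. Add 1:           1111000101000101

Answer: 1111000101000101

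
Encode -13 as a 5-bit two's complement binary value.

1. Binary of +13:  01101
2. Invert bits:     10010
3. Add 1:           10011

Answer: 10011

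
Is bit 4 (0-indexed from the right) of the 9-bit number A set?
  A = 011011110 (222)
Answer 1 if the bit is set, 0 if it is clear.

Bit 4 is the 5th from the right.
  011011110
      ^
That bit is 1.

Answer: 1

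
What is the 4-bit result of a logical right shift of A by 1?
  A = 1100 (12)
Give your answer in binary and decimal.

Logical shift right by 1: drop the bottom 1 bit(s), prepend 1 zero(s) on the left.
  1100  ->  keep [110], discard [0], prepend 0
= 0110

Answer: 0110 (6)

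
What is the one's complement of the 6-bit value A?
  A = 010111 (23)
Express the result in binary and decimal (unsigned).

Flip each bit (0->1, 1->0):
  010111
  101000

Answer: 101000 (40)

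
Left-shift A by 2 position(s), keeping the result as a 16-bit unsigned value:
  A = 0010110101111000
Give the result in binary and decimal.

Shift left by 2: drop the top 2 bit(s), append 2 zero(s) on the right.
  0010110101111000  ->  discard [00], keep [10110101111000], append 00
= 1011010111100000

Answer: 1011010111100000 (46560)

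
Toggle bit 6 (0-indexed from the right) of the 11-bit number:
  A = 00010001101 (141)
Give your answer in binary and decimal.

Mask = 1 << 6 = 00001000000
Bit 6 of A is 0; XOR with the mask flips it to 1.
  00010001101
^ 00001000000
-------------
  00011001101

Answer: 00011001101 (205)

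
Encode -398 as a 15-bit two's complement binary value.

1. Binary of +398:  000000110001110
2. Invert bits:     111111001110001
3. Add 1:           111111001110010

Answer: 111111001110010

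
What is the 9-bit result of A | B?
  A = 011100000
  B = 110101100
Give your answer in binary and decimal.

Apply | to each column (1 where either bit is 1):
  011100000
| 110101100
-----------
  111101100

Answer: 111101100 (492)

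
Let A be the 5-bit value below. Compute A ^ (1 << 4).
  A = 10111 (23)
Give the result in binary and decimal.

Mask = 1 << 4 = 10000
Bit 4 of A is 1; XOR with the mask flips it to 0.
  10111
^ 10000
-------
  00111

Answer: 00111 (7)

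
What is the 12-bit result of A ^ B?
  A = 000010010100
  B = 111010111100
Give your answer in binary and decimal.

Apply ^ to each column (1 where bits differ):
  000010010100
^ 111010111100
--------------
  111000101000

Answer: 111000101000 (3624)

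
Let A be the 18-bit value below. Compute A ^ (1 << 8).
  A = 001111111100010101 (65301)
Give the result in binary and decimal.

Mask = 1 << 8 = 000000000100000000
Bit 8 of A is 1; XOR with the mask flips it to 0.
  001111111100010101
^ 000000000100000000
--------------------
  001111111000010101

Answer: 001111111000010101 (65045)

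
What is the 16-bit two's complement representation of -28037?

1. Binary of +28037:  0110110110000101
2. Invert bits:     1001001001111010
3. Add 1:           1001001001111011

Answer: 1001001001111011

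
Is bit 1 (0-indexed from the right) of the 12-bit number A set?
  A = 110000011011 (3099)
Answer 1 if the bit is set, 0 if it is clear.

Bit 1 is the 2nd from the right.
  110000011011
            ^
That bit is 1.

Answer: 1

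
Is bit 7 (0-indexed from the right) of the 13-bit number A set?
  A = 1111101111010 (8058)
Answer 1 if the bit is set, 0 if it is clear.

Bit 7 is the 8th from the right.
  1111101111010
       ^
That bit is 0.

Answer: 0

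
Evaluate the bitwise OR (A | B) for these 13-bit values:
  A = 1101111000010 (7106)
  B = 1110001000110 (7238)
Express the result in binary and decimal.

Apply | to each column (1 where either bit is 1):
  1101111000010
| 1110001000110
---------------
  1111111000110

Answer: 1111111000110 (8134)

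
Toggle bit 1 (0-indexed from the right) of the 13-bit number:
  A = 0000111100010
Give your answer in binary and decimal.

Mask = 1 << 1 = 0000000000010
Bit 1 of A is 1; XOR with the mask flips it to 0.
  0000111100010
^ 0000000000010
---------------
  0000111100000

Answer: 0000111100000 (480)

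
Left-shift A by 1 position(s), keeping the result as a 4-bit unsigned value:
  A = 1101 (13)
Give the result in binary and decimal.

Shift left by 1: drop the top 1 bit(s), append 1 zero(s) on the right.
  1101  ->  discard [1], keep [101], append 0
= 1010

Answer: 1010 (10)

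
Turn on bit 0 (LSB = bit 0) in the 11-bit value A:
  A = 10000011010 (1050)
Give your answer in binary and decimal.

Mask = 1 << 0 = 00000000001
Bit 0 of A is 0, so OR-ing with the mask flips it to 1.
  10000011010
| 00000000001
-------------
  10000011011

Answer: 10000011011 (1051)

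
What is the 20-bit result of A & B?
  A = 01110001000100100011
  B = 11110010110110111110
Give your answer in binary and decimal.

Apply & to each column (1 only where both bits are 1):
  01110001000100100011
& 11110010110110111110
----------------------
  01110000000100100010

Answer: 01110000000100100010 (459042)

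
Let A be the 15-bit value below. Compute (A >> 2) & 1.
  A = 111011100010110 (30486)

Bit 2 is the 3rd from the right.
  111011100010110
              ^
That bit is 1.

Answer: 1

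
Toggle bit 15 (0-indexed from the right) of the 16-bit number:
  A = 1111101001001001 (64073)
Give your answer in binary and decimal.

Mask = 1 << 15 = 1000000000000000
Bit 15 of A is 1; XOR with the mask flips it to 0.
  1111101001001001
^ 1000000000000000
------------------
  0111101001001001

Answer: 0111101001001001 (31305)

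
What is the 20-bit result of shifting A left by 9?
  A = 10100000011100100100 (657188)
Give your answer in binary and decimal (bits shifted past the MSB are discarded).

Shift left by 9: drop the top 9 bit(s), append 9 zero(s) on the right.
  10100000011100100100  ->  discard [101000000], keep [11100100100], append 000000000
= 11100100100000000000

Answer: 11100100100000000000 (935936)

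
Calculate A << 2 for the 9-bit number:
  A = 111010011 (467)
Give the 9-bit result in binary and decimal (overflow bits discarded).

Shift left by 2: drop the top 2 bit(s), append 2 zero(s) on the right.
  111010011  ->  discard [11], keep [1010011], append 00
= 101001100

Answer: 101001100 (332)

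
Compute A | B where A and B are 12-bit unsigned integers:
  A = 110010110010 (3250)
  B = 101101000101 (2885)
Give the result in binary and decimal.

Apply | to each column (1 where either bit is 1):
  110010110010
| 101101000101
--------------
  111111110111

Answer: 111111110111 (4087)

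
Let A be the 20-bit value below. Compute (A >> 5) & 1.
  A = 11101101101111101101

Bit 5 is the 6th from the right.
  11101101101111101101
                ^
That bit is 1.

Answer: 1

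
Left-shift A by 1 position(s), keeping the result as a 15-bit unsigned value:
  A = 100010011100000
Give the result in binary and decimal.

Shift left by 1: drop the top 1 bit(s), append 1 zero(s) on the right.
  100010011100000  ->  discard [1], keep [00010011100000], append 0
= 000100111000000

Answer: 000100111000000 (2496)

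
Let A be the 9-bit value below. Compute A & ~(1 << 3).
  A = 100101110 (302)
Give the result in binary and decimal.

Mask = ~(1 << 3) = 111110111
Bit 3 of A is 1, so AND-ing with the mask clears it to 0.
  100101110
& 111110111
-----------
  100100110

Answer: 100100110 (294)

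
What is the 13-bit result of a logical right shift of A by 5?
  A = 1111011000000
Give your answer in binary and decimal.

Logical shift right by 5: drop the bottom 5 bit(s), prepend 5 zero(s) on the left.
  1111011000000  ->  keep [11110110], discard [00000], prepend 00000
= 0000011110110

Answer: 0000011110110 (246)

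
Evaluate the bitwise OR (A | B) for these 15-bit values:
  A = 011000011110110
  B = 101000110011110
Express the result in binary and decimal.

Apply | to each column (1 where either bit is 1):
  011000011110110
| 101000110011110
-----------------
  111000111111110

Answer: 111000111111110 (29182)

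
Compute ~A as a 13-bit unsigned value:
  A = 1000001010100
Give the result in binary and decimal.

Flip each bit (0->1, 1->0):
  1000001010100
  0111110101011

Answer: 0111110101011 (4011)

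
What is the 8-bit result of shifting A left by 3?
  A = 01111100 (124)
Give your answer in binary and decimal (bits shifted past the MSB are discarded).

Shift left by 3: drop the top 3 bit(s), append 3 zero(s) on the right.
  01111100  ->  discard [011], keep [11100], append 000
= 11100000

Answer: 11100000 (224)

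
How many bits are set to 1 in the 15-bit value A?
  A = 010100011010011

010100011010011
1-bits at positions (from bit 0 = LSB): 0, 1, 4, 6, 7, 11, 13
Count = 7

Answer: 7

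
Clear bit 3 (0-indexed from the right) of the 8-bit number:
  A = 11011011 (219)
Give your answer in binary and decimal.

Mask = ~(1 << 3) = 11110111
Bit 3 of A is 1, so AND-ing with the mask clears it to 0.
  11011011
& 11110111
----------
  11010011

Answer: 11010011 (211)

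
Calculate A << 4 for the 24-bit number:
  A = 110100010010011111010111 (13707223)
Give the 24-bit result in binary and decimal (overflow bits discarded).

Shift left by 4: drop the top 4 bit(s), append 4 zero(s) on the right.
  110100010010011111010111  ->  discard [1101], keep [00010010011111010111], append 0000
= 000100100111110101110000

Answer: 000100100111110101110000 (1211760)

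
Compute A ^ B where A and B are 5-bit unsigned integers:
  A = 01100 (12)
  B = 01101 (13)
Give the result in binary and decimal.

Apply ^ to each column (1 where bits differ):
  01100
^ 01101
-------
  00001

Answer: 00001 (1)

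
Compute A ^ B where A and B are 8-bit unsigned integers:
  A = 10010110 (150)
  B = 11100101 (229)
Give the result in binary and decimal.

Apply ^ to each column (1 where bits differ):
  10010110
^ 11100101
----------
  01110011

Answer: 01110011 (115)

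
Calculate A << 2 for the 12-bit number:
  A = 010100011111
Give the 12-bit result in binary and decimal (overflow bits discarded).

Shift left by 2: drop the top 2 bit(s), append 2 zero(s) on the right.
  010100011111  ->  discard [01], keep [0100011111], append 00
= 010001111100

Answer: 010001111100 (1148)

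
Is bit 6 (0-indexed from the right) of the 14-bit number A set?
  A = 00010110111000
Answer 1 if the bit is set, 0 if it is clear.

Bit 6 is the 7th from the right.
  00010110111000
         ^
That bit is 0.

Answer: 0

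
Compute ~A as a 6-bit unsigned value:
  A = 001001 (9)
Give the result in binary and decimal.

Flip each bit (0->1, 1->0):
  001001
  110110

Answer: 110110 (54)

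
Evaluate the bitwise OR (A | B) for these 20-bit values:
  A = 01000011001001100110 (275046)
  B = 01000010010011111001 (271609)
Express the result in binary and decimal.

Apply | to each column (1 where either bit is 1):
  01000011001001100110
| 01000010010011111001
----------------------
  01000011011011111111

Answer: 01000011011011111111 (276223)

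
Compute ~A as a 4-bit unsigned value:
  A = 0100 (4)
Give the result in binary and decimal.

Flip each bit (0->1, 1->0):
  0100
  1011

Answer: 1011 (11)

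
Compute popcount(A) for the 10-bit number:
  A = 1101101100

1101101100
1-bits at positions (from bit 0 = LSB): 2, 3, 5, 6, 8, 9
Count = 6

Answer: 6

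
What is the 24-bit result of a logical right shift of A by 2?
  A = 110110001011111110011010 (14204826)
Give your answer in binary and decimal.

Logical shift right by 2: drop the bottom 2 bit(s), prepend 2 zero(s) on the left.
  110110001011111110011010  ->  keep [1101100010111111100110], discard [10], prepend 00
= 001101100010111111100110

Answer: 001101100010111111100110 (3551206)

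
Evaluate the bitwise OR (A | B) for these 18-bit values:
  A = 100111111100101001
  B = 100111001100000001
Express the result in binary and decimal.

Apply | to each column (1 where either bit is 1):
  100111111100101001
| 100111001100000001
--------------------
  100111111100101001

Answer: 100111111100101001 (163625)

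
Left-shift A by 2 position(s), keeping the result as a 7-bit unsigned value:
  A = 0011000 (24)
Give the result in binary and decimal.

Shift left by 2: drop the top 2 bit(s), append 2 zero(s) on the right.
  0011000  ->  discard [00], keep [11000], append 00
= 1100000

Answer: 1100000 (96)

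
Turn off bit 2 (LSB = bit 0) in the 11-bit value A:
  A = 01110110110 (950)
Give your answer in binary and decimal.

Mask = ~(1 << 2) = 11111111011
Bit 2 of A is 1, so AND-ing with the mask clears it to 0.
  01110110110
& 11111111011
-------------
  01110110010

Answer: 01110110010 (946)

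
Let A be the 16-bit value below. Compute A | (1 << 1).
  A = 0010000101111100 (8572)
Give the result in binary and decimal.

Mask = 1 << 1 = 0000000000000010
Bit 1 of A is 0, so OR-ing with the mask flips it to 1.
  0010000101111100
| 0000000000000010
------------------
  0010000101111110

Answer: 0010000101111110 (8574)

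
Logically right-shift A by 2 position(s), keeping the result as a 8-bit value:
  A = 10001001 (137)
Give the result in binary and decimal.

Logical shift right by 2: drop the bottom 2 bit(s), prepend 2 zero(s) on the left.
  10001001  ->  keep [100010], discard [01], prepend 00
= 00100010

Answer: 00100010 (34)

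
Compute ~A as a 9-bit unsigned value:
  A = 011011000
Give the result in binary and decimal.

Flip each bit (0->1, 1->0):
  011011000
  100100111

Answer: 100100111 (295)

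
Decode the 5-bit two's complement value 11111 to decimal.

MSB is 1, so the value is negative. Find the magnitude:
1. Invert bits:  00000
2. Add 1:        00001  = 1
3. Apply sign:   -1

Answer: -1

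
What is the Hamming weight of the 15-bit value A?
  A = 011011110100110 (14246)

011011110100110
1-bits at positions (from bit 0 = LSB): 1, 2, 5, 7, 8, 9, 10, 12, 13
Count = 9

Answer: 9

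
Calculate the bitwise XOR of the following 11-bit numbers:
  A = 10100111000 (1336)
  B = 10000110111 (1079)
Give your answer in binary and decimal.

Apply ^ to each column (1 where bits differ):
  10100111000
^ 10000110111
-------------
  00100001111

Answer: 00100001111 (271)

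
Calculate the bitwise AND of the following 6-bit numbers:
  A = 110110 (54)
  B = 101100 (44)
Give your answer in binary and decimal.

Apply & to each column (1 only where both bits are 1):
  110110
& 101100
--------
  100100

Answer: 100100 (36)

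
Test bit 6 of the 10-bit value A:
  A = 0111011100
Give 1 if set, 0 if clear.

Bit 6 is the 7th from the right.
  0111011100
     ^
That bit is 1.

Answer: 1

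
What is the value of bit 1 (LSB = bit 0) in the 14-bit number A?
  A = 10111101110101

Bit 1 is the 2nd from the right.
  10111101110101
              ^
That bit is 0.

Answer: 0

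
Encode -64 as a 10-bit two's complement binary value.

1. Binary of +64:  0001000000
2. Invert bits:     1110111111
3. Add 1:           1111000000

Answer: 1111000000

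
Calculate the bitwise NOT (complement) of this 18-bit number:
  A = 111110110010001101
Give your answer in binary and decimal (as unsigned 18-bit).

Flip each bit (0->1, 1->0):
  111110110010001101
  000001001101110010

Answer: 000001001101110010 (4978)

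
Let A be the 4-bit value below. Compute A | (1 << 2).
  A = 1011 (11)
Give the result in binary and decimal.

Mask = 1 << 2 = 0100
Bit 2 of A is 0, so OR-ing with the mask flips it to 1.
  1011
| 0100
------
  1111

Answer: 1111 (15)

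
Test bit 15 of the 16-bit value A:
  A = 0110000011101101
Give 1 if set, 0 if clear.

Bit 15 is the 16th from the right.
  0110000011101101
  ^
That bit is 0.

Answer: 0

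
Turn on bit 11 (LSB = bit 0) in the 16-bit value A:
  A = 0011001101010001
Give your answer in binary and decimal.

Mask = 1 << 11 = 0000100000000000
Bit 11 of A is 0, so OR-ing with the mask flips it to 1.
  0011001101010001
| 0000100000000000
------------------
  0011101101010001

Answer: 0011101101010001 (15185)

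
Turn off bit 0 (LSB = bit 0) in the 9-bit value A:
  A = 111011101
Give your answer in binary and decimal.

Mask = ~(1 << 0) = 111111110
Bit 0 of A is 1, so AND-ing with the mask clears it to 0.
  111011101
& 111111110
-----------
  111011100

Answer: 111011100 (476)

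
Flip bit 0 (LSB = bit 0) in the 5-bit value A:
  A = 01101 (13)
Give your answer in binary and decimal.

Mask = 1 << 0 = 00001
Bit 0 of A is 1; XOR with the mask flips it to 0.
  01101
^ 00001
-------
  01100

Answer: 01100 (12)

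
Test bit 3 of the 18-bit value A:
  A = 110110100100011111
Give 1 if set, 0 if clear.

Bit 3 is the 4th from the right.
  110110100100011111
                ^
That bit is 1.

Answer: 1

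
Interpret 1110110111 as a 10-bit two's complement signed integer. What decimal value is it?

MSB is 1, so the value is negative. Find the magnitude:
1. Invert bits:  0001001000
2. Add 1:        0001001001  = 73
3. Apply sign:   -73

Answer: -73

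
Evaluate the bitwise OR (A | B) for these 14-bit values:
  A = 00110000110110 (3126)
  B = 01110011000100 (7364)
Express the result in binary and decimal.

Apply | to each column (1 where either bit is 1):
  00110000110110
| 01110011000100
----------------
  01110011110110

Answer: 01110011110110 (7414)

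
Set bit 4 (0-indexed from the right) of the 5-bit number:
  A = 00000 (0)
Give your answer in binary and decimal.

Mask = 1 << 4 = 10000
Bit 4 of A is 0, so OR-ing with the mask flips it to 1.
  00000
| 10000
-------
  10000

Answer: 10000 (16)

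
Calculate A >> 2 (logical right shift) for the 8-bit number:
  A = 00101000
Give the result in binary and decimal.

Logical shift right by 2: drop the bottom 2 bit(s), prepend 2 zero(s) on the left.
  00101000  ->  keep [001010], discard [00], prepend 00
= 00001010

Answer: 00001010 (10)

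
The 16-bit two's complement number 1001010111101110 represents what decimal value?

MSB is 1, so the value is negative. Find the magnitude:
1. Invert bits:  0110101000010001
2. Add 1:        0110101000010010  = 27154
3. Apply sign:   -27154

Answer: -27154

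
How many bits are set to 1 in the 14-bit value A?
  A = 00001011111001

00001011111001
1-bits at positions (from bit 0 = LSB): 0, 3, 4, 5, 6, 7, 9
Count = 7

Answer: 7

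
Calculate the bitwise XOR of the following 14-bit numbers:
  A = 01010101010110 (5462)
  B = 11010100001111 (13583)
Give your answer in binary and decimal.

Apply ^ to each column (1 where bits differ):
  01010101010110
^ 11010100001111
----------------
  10000001011001

Answer: 10000001011001 (8281)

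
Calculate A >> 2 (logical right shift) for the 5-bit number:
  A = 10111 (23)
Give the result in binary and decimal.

Logical shift right by 2: drop the bottom 2 bit(s), prepend 2 zero(s) on the left.
  10111  ->  keep [101], discard [11], prepend 00
= 00101

Answer: 00101 (5)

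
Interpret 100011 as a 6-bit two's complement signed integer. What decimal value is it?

MSB is 1, so the value is negative. Find the magnitude:
1. Invert bits:  011100
2. Add 1:        011101  = 29
3. Apply sign:   -29

Answer: -29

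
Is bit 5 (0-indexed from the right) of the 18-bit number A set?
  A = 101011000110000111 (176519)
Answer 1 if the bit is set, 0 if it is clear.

Bit 5 is the 6th from the right.
  101011000110000111
              ^
That bit is 0.

Answer: 0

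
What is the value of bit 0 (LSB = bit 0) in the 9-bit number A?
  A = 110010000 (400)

Bit 0 is the 1st from the right.
  110010000
          ^
That bit is 0.

Answer: 0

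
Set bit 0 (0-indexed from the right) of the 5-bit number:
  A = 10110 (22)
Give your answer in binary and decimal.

Mask = 1 << 0 = 00001
Bit 0 of A is 0, so OR-ing with the mask flips it to 1.
  10110
| 00001
-------
  10111

Answer: 10111 (23)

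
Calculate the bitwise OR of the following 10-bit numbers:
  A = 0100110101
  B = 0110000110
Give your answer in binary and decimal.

Apply | to each column (1 where either bit is 1):
  0100110101
| 0110000110
------------
  0110110111

Answer: 0110110111 (439)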